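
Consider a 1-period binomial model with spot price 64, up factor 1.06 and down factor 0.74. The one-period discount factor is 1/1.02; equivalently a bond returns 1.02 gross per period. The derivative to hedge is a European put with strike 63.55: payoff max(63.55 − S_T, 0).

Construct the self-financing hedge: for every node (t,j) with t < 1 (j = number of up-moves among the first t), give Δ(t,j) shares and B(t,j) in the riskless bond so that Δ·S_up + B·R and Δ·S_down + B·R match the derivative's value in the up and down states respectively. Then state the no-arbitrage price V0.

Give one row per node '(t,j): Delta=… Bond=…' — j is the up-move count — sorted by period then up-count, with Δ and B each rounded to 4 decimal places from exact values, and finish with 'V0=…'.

(0,0): Delta=-0.7905 Bond=52.5778
V0=1.9841

Risk-neutral probability p* = (R−d)/(u−d) = (1.02−0.74)/(1.06−0.74) = 0.8750.
At expiry t=1: V(1,0)=16.1900, V(1,1)=0.0000
(0,0): S=64.0000. Δ = (V_up−V_dn)/(S_up−S_dn) = (0.0000−16.1900)/(67.8400−47.3600) = -0.7905. V = [p*·0.0000 + (1−p*)·16.1900]/1.02 = 1.9841. B = V − Δ·S = 52.5778.
Root portfolio cost Δ·64+B reproduces V0=1.9841.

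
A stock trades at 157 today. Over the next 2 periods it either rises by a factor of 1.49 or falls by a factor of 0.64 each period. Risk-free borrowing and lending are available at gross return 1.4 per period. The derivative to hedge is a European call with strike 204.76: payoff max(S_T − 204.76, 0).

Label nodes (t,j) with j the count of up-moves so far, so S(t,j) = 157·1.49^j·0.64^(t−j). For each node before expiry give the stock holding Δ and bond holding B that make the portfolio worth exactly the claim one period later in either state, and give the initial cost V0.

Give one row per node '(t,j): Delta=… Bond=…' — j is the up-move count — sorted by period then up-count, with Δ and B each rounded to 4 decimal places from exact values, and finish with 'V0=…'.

(0,0): Delta=0.6882 Bond=-49.3907
(1,0): Delta=0.0000 Bond=0.0000
(1,1): Delta=0.7232 Bond=-77.3355
V0=58.6515

The replicating-portfolio and risk-neutral prices coincide; use p* = (1.4−0.64)/(1.49−0.64) = 0.8941 for the latter.
Payoff layer (t=2): V(2,0)=0.0000, V(2,1)=0.0000, V(2,2)=143.7957
Node (1,0) S=100.4800: V=(p*·0.0000+(1−p*)·0.0000)/1.4=0.0000; Δ=(0.0000−0.0000)/(149.7152−64.3072)=0.0000; B=V−Δ·S=0.0000
Node (1,1) S=233.9300: V=(p*·143.7957+(1−p*)·0.0000)/1.4=91.8359; Δ=(143.7957−0.0000)/(348.5557−149.7152)=0.7232; B=V−Δ·S=-77.3355
Node (0,0) S=157.0000: V=(p*·91.8359+(1−p*)·0.0000)/1.4=58.6515; Δ=(91.8359−0.0000)/(233.9300−100.4800)=0.6882; B=V−Δ·S=-49.3907
Self-financing check: at every node Δ·S+B equals the discounted successor values.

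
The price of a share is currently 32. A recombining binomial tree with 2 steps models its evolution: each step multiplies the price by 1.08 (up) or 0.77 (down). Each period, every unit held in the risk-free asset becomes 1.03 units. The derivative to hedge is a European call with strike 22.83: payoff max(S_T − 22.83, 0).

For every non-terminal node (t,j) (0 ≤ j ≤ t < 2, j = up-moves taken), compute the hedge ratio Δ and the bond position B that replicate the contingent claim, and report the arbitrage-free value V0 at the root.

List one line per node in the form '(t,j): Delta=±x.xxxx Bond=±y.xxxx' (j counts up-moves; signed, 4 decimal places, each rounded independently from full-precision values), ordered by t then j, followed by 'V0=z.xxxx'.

(0,0): Delta=0.9391 Bond=-19.4765
(1,0): Delta=0.4950 Bond=-9.1185
(1,1): Delta=1.0000 Bond=-22.1650
V0=10.5751

Since d<R<u, set p* = (R−d)/(u−d) = 0.8387; price each node as the discounted p*-expectation of its children.
At expiry t=2: V(2,0)=0.0000, V(2,1)=3.7812, V(2,2)=14.4948
(1,0): S=24.6400. Δ = (V_up−V_dn)/(S_up−S_dn) = (3.7812−0.0000)/(26.6112−18.9728) = 0.4950. V = [p*·3.7812 + (1−p*)·0.0000]/1.03 = 3.0790. B = V − Δ·S = -9.1185.
(1,1): S=34.5600. Δ = (V_up−V_dn)/(S_up−S_dn) = (14.4948−3.7812)/(37.3248−26.6112) = 1.0000. V = [p*·14.4948 + (1−p*)·3.7812]/1.03 = 12.3950. B = V − Δ·S = -22.1650.
(0,0): S=32.0000. Δ = (V_up−V_dn)/(S_up−S_dn) = (12.3950−3.0790)/(34.5600−24.6400) = 0.9391. V = [p*·12.3950 + (1−p*)·3.0790]/1.03 = 10.5751. B = V − Δ·S = -19.4765.
Check: Δ(0,0)·S0 + B(0,0) = 10.5751 = V0.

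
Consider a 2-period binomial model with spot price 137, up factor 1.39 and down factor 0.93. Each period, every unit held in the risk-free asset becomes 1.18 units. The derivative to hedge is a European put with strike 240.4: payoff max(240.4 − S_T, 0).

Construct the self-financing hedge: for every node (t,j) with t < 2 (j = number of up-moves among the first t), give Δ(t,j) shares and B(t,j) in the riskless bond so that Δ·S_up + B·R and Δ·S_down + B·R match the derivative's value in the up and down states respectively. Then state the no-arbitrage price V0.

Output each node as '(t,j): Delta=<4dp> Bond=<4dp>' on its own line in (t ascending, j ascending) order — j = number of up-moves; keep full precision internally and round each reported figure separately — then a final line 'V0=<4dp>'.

The replicating-portfolio and risk-neutral prices coincide; use p* = (1.18−0.93)/(1.39−0.93) = 0.5435 for the latter.
Terminal values V(2,·): V(2,0)=121.9087, V(2,1)=63.3001, V(2,2)=0.0000
Node (1,0) S=127.4100: V=(p*·63.3001+(1−p*)·121.9087)/1.18=76.3188; Δ=(63.3001−121.9087)/(177.0999−118.4913)=-1.0000; B=V−Δ·S=203.7288
Node (1,1) S=190.4300: V=(p*·0.0000+(1−p*)·63.3001)/1.18=24.4897; Δ=(0.0000−63.3001)/(264.6977−177.0999)=-0.7226; B=V−Δ·S=162.0986
Node (0,0) S=137.0000: V=(p*·24.4897+(1−p*)·76.3188)/1.18=40.8058; Δ=(24.4897−76.3188)/(190.4300−127.4100)=-0.8224; B=V−Δ·S=153.4777
Self-financing check: at every node Δ·S+B equals the discounted successor values.

(0,0): Delta=-0.8224 Bond=153.4777
(1,0): Delta=-1.0000 Bond=203.7288
(1,1): Delta=-0.7226 Bond=162.0986
V0=40.8058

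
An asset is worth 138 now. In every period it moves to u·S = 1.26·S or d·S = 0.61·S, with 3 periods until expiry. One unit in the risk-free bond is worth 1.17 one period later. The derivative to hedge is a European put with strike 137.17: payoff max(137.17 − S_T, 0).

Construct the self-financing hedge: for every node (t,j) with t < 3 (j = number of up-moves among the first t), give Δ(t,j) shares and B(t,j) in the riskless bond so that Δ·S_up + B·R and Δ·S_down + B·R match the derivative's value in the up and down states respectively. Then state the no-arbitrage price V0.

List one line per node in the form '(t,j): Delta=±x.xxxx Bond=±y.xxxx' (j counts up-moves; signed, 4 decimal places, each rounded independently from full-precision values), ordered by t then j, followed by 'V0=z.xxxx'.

(0,0): Delta=-0.1605 Bond=25.2426
(1,0): Delta=-1.0000 Bond=100.2045
(1,1): Delta=-0.0952 Bond=18.1760
(2,0): Delta=-1.0000 Bond=117.2393
(2,1): Delta=-1.0000 Bond=117.2393
(2,2): Delta=-0.0248 Bond=5.8416
V0=3.0962

The replicating-portfolio and risk-neutral prices coincide; use p* = (1.17−0.61)/(1.26−0.61) = 0.8615 for the latter.
Terminal values V(3,·): V(3,0)=105.8466, V(3,1)=72.4693, V(3,2)=3.5258, V(3,3)=0.0000
Node (2,0) S=51.3498: V=(p*·72.4693+(1−p*)·105.8466)/1.17=65.8895; Δ=(72.4693−105.8466)/(64.7007−31.3234)=-1.0000; B=V−Δ·S=117.2393
Node (2,1) S=106.0668: V=(p*·3.5258+(1−p*)·72.4693)/1.17=11.1725; Δ=(3.5258−72.4693)/(133.6442−64.7007)=-1.0000; B=V−Δ·S=117.2393
Node (2,2) S=219.0888: V=(p*·0.0000+(1−p*)·3.5258)/1.17=0.4173; Δ=(0.0000−3.5258)/(276.0519−133.6442)=-0.0248; B=V−Δ·S=5.8416
Node (1,0) S=84.1800: V=(p*·11.1725+(1−p*)·65.8895)/1.17=16.0245; Δ=(11.1725−65.8895)/(106.0668−51.3498)=-1.0000; B=V−Δ·S=100.2045
Node (1,1) S=173.8800: V=(p*·0.4173+(1−p*)·11.1725)/1.17=1.6294; Δ=(0.4173−11.1725)/(219.0888−106.0668)=-0.0952; B=V−Δ·S=18.1760
Node (0,0) S=138.0000: V=(p*·1.6294+(1−p*)·16.0245)/1.17=3.0962; Δ=(1.6294−16.0245)/(173.8800−84.1800)=-0.1605; B=V−Δ·S=25.2426
Self-financing check: at every node Δ·S+B equals the discounted successor values.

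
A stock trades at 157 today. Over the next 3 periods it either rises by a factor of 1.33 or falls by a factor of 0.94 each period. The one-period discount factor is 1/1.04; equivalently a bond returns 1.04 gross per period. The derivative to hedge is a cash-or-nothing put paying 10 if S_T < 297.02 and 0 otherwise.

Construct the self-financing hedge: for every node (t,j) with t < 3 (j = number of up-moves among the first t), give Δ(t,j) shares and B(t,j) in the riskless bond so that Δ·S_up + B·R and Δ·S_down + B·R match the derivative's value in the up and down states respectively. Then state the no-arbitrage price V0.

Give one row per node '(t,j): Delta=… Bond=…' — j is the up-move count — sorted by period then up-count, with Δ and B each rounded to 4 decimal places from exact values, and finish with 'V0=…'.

Risk-neutral probability p* = (R−d)/(u−d) = (1.04−0.94)/(1.33−0.94) = 0.2564.
Terminal values V(3,·): V(3,0)=10.0000, V(3,1)=10.0000, V(3,2)=10.0000, V(3,3)=0.0000
(2,0): S=138.7252. Δ = (V_up−V_dn)/(S_up−S_dn) = (10.0000−10.0000)/(184.5045−130.4017) = 0.0000. V = [p*·10.0000 + (1−p*)·10.0000]/1.04 = 9.6154. B = V − Δ·S = 9.6154.
(2,1): S=196.2814. Δ = (V_up−V_dn)/(S_up−S_dn) = (10.0000−10.0000)/(261.0543−184.5045) = 0.0000. V = [p*·10.0000 + (1−p*)·10.0000]/1.04 = 9.6154. B = V − Δ·S = 9.6154.
(2,2): S=277.7173. Δ = (V_up−V_dn)/(S_up−S_dn) = (0.0000−10.0000)/(369.3640−261.0543) = -0.0923. V = [p*·0.0000 + (1−p*)·10.0000]/1.04 = 7.1499. B = V − Δ·S = 32.7909.
(1,0): S=147.5800. Δ = (V_up−V_dn)/(S_up−S_dn) = (9.6154−9.6154)/(196.2814−138.7252) = 0.0000. V = [p*·9.6154 + (1−p*)·9.6154]/1.04 = 9.2456. B = V − Δ·S = 9.2456.
(1,1): S=208.8100. Δ = (V_up−V_dn)/(S_up−S_dn) = (7.1499−9.6154)/(277.7173−196.2814) = -0.0303. V = [p*·7.1499 + (1−p*)·9.6154]/1.04 = 8.6377. B = V − Δ·S = 14.9595.
(0,0): S=157.0000. Δ = (V_up−V_dn)/(S_up−S_dn) = (8.6377−9.2456)/(208.8100−147.5800) = -0.0099. V = [p*·8.6377 + (1−p*)·9.2456]/1.04 = 8.7401. B = V − Δ·S = 10.2987.
Each (Δ,B) replicates both successor values, so the strategy is self-financing and V0 is arbitrage-free.

(0,0): Delta=-0.0099 Bond=10.2987
(1,0): Delta=0.0000 Bond=9.2456
(1,1): Delta=-0.0303 Bond=14.9595
(2,0): Delta=0.0000 Bond=9.6154
(2,1): Delta=0.0000 Bond=9.6154
(2,2): Delta=-0.0923 Bond=32.7909
V0=8.7401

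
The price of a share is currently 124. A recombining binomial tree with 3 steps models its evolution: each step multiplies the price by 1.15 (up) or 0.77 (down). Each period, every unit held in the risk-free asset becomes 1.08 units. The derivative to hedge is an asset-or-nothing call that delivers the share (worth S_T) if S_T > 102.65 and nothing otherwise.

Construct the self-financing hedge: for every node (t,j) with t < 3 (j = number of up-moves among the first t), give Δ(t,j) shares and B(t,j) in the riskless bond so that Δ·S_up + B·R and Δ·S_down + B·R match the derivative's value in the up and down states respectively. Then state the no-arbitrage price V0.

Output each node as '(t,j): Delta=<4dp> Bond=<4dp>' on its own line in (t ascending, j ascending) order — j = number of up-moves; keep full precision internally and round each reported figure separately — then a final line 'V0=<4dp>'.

Risk-neutral probability p* = (R−d)/(u−d) = (1.08−0.77)/(1.15−0.77) = 0.8158.
Terminal values V(3,·): V(3,0)=0.0000, V(3,1)=0.0000, V(3,2)=126.2723, V(3,3)=188.5885
  t=2,j=0: stock 73.5196 → up 84.5475 (V=0.0000), down 56.6101 (V=0.0000). Price 0.0000; hedge Δ=0.0000, bond B=0.0000.
  t=2,j=1: stock 109.8020 → up 126.2723 (V=126.2723), down 84.5475 (V=0.0000). Price 95.3811; hedge Δ=3.0263, bond B=-236.9144.
  t=2,j=2: stock 163.9900 → up 188.5885 (V=188.5885), down 126.2723 (V=126.2723). Price 163.9900; hedge Δ=1.0000, bond B=0.0000.
  t=1,j=0: stock 95.4800 → up 109.8020 (V=95.3811), down 73.5196 (V=0.0000). Price 72.0471; hedge Δ=2.6289, bond B=-178.9558.
  t=1,j=1: stock 142.6000 → up 163.9900 (V=163.9900), down 109.8020 (V=95.3811). Price 140.1403; hedge Δ=1.2661, bond B=-40.4094.
  t=0,j=0: stock 124.0000 → up 142.6000 (V=140.1403), down 95.4800 (V=72.0471). Price 118.1452; hedge Δ=1.4451, bond B=-61.0473.
Self-financing check: at every node Δ·S+B equals the discounted successor values.

(0,0): Delta=1.4451 Bond=-61.0473
(1,0): Delta=2.6289 Bond=-178.9558
(1,1): Delta=1.2661 Bond=-40.4094
(2,0): Delta=0.0000 Bond=0.0000
(2,1): Delta=3.0263 Bond=-236.9144
(2,2): Delta=1.0000 Bond=0.0000
V0=118.1452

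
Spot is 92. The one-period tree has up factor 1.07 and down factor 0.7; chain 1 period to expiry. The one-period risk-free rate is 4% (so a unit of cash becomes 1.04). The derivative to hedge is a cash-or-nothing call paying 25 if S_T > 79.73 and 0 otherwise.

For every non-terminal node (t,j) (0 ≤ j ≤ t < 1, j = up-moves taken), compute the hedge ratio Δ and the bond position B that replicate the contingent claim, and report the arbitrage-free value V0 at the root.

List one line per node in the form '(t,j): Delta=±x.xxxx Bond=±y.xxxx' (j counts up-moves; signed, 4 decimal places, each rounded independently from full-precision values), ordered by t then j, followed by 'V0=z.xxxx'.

Risk-neutral probability p* = (R−d)/(u−d) = (1.04−0.7)/(1.07−0.7) = 0.9189.
Terminal values V(1,·): V(1,0)=0.0000, V(1,1)=25.0000
Node (0,0) S=92.0000: V=(p*·25.0000+(1−p*)·0.0000)/1.04=22.0894; Δ=(25.0000−0.0000)/(98.4400−64.4000)=0.7344; B=V−Δ·S=-45.4782
Root portfolio cost Δ·92+B reproduces V0=22.0894.

(0,0): Delta=0.7344 Bond=-45.4782
V0=22.0894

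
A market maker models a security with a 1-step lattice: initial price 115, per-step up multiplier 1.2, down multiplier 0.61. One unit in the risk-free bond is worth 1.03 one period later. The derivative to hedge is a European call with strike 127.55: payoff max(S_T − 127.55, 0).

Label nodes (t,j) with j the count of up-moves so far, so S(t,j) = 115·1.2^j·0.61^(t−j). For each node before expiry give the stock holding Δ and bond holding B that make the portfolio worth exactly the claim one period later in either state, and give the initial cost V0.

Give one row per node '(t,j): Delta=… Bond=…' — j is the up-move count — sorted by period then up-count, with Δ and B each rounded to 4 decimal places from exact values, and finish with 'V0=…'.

Under the risk-neutral measure, an up-move has probability p* = (R−d)/(u−d) = 0.7119 and values discount at R = 1.03.
Terminal values V(1,·): V(1,0)=0.0000, V(1,1)=10.4500
Node (0,0) S=115.0000: V=(p*·10.4500+(1−p*)·0.0000)/1.03=7.2223; Δ=(10.4500−0.0000)/(138.0000−70.1500)=0.1540; B=V−Δ·S=-10.4896
Check: Δ(0,0)·S0 + B(0,0) = 7.2223 = V0.

(0,0): Delta=0.1540 Bond=-10.4896
V0=7.2223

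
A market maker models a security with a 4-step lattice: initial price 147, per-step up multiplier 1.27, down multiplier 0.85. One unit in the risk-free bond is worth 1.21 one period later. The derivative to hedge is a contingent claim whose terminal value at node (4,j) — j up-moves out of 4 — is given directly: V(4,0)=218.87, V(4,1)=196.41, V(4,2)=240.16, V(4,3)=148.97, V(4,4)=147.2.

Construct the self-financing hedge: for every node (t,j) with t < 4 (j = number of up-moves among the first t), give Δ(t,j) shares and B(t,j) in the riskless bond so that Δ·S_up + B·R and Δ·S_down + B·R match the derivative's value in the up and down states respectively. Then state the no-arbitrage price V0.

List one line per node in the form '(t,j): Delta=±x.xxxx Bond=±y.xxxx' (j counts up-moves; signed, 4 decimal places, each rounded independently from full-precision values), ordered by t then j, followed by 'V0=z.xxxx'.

Since d<R<u, set p* = (R−d)/(u−d) = 0.8571; price each node as the discounted p*-expectation of its children.
Terminal payoffs: V(4,0)=218.8700, V(4,1)=196.4100, V(4,2)=240.1600, V(4,3)=148.9700, V(4,4)=147.2000
(3,0): S=90.2764. Δ = (V_up−V_dn)/(S_up−S_dn) = (196.4100−218.8700)/(114.6510−76.7349) = -0.5924. V = [p*·196.4100 + (1−p*)·218.8700]/1.21 = 164.9740. B = V − Δ·S = 218.4502.
(3,1): S=134.8835. Δ = (V_up−V_dn)/(S_up−S_dn) = (240.1600−196.4100)/(171.3021−114.6510) = 0.7723. V = [p*·240.1600 + (1−p*)·196.4100]/1.21 = 193.3140. B = V − Δ·S = 89.1474.
(3,2): S=201.5319. Δ = (V_up−V_dn)/(S_up−S_dn) = (148.9700−240.1600)/(255.9455−171.3021) = -1.0773. V = [p*·148.9700 + (1−p*)·240.1600]/1.21 = 133.8819. B = V − Δ·S = 351.0010.
(3,3): S=301.1123. Δ = (V_up−V_dn)/(S_up−S_dn) = (147.2000−148.9700)/(382.4126−255.9455) = -0.0140. V = [p*·147.2000 + (1−p*)·148.9700]/1.21 = 121.8619. B = V − Δ·S = 126.0762.
(2,0): S=106.2075. Δ = (V_up−V_dn)/(S_up−S_dn) = (193.3140−164.9740)/(134.8835−90.2764) = 0.6353. V = [p*·193.3140 + (1−p*)·164.9740]/1.21 = 156.4177. B = V − Δ·S = 88.9415.
(2,1): S=158.6865. Δ = (V_up−V_dn)/(S_up−S_dn) = (133.8819−193.3140)/(201.5319−134.8835) = -0.8917. V = [p*·133.8819 + (1−p*)·193.3140]/1.21 = 117.6630. B = V − Δ·S = 259.1680.
(2,2): S=237.0963. Δ = (V_up−V_dn)/(S_up−S_dn) = (121.8619−133.8819)/(301.1123−201.5319) = -0.1207. V = [p*·121.8619 + (1−p*)·133.8819]/1.21 = 102.1314. B = V − Δ·S = 130.7506.
(1,0): S=124.9500. Δ = (V_up−V_dn)/(S_up−S_dn) = (117.6630−156.4177)/(158.6865−106.2075) = -0.7385. V = [p*·117.6630 + (1−p*)·156.4177]/1.21 = 101.8177. B = V − Δ·S = 194.0909.
(1,1): S=186.6900. Δ = (V_up−V_dn)/(S_up−S_dn) = (102.1314−117.6630)/(237.0963−158.6865) = -0.1981. V = [p*·102.1314 + (1−p*)·117.6630]/1.21 = 86.2398. B = V − Δ·S = 123.2198.
(0,0): S=147.0000. Δ = (V_up−V_dn)/(S_up−S_dn) = (86.2398−101.8177)/(186.6900−124.9500) = -0.2523. V = [p*·86.2398 + (1−p*)·101.8177]/1.21 = 73.1118. B = V − Δ·S = 110.2019.
Root portfolio cost Δ·147+B reproduces V0=73.1118.

(0,0): Delta=-0.2523 Bond=110.2019
(1,0): Delta=-0.7385 Bond=194.0909
(1,1): Delta=-0.1981 Bond=123.2198
(2,0): Delta=0.6353 Bond=88.9415
(2,1): Delta=-0.8917 Bond=259.1680
(2,2): Delta=-0.1207 Bond=130.7506
(3,0): Delta=-0.5924 Bond=218.4502
(3,1): Delta=0.7723 Bond=89.1474
(3,2): Delta=-1.0773 Bond=351.0010
(3,3): Delta=-0.0140 Bond=126.0762
V0=73.1118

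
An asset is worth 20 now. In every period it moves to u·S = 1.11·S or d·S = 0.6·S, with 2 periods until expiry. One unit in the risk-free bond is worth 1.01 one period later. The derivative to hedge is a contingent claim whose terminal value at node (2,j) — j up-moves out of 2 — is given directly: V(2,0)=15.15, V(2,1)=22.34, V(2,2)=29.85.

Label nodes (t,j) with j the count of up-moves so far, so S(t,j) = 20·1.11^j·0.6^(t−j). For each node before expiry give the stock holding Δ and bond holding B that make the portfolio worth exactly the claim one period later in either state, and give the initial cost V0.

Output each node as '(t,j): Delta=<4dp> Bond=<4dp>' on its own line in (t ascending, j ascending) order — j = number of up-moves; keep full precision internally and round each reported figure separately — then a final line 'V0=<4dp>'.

No-arbitrage ⇒ martingale measure with p* = (R−d)/(u−d) = 0.8039.
Terminal payoffs: V(2,0)=15.1500, V(2,1)=22.3400, V(2,2)=29.8500
(1,0): S=12.0000. Δ = (V_up−V_dn)/(S_up−S_dn) = (22.3400−15.1500)/(13.3200−7.2000) = 1.1748. V = [p*·22.3400 + (1−p*)·15.1500]/1.01 = 20.7230. B = V − Δ·S = 6.6249.
(1,1): S=22.2000. Δ = (V_up−V_dn)/(S_up−S_dn) = (29.8500−22.3400)/(24.6420−13.3200) = 0.6633. V = [p*·29.8500 + (1−p*)·22.3400]/1.01 = 28.0965. B = V − Δ·S = 13.3710.
(0,0): S=20.0000. Δ = (V_up−V_dn)/(S_up−S_dn) = (28.0965−20.7230)/(22.2000−12.0000) = 0.7229. V = [p*·28.0965 + (1−p*)·20.7230]/1.01 = 26.3868. B = V − Δ·S = 11.9289.
The time-0 hedge costs 26.3868, which is the no-arbitrage price.

(0,0): Delta=0.7229 Bond=11.9289
(1,0): Delta=1.1748 Bond=6.6249
(1,1): Delta=0.6633 Bond=13.3710
V0=26.3868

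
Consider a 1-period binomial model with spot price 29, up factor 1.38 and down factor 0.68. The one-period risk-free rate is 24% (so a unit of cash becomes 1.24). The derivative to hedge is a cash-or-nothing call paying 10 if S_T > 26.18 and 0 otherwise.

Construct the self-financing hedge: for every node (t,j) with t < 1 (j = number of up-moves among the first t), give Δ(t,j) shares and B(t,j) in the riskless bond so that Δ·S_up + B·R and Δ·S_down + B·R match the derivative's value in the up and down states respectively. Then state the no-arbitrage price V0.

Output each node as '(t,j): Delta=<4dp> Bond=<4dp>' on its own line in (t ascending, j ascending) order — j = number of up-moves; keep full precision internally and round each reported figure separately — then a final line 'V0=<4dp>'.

(0,0): Delta=0.4926 Bond=-7.8341
V0=6.4516

No-arbitrage ⇒ martingale measure with p* = (R−d)/(u−d) = 0.8000.
Payoff layer (t=1): V(1,0)=0.0000, V(1,1)=10.0000
Node (0,0) S=29.0000: V=(p*·10.0000+(1−p*)·0.0000)/1.24=6.4516; Δ=(10.0000−0.0000)/(40.0200−19.7200)=0.4926; B=V−Δ·S=-7.8341
Each (Δ,B) replicates both successor values, so the strategy is self-financing and V0 is arbitrage-free.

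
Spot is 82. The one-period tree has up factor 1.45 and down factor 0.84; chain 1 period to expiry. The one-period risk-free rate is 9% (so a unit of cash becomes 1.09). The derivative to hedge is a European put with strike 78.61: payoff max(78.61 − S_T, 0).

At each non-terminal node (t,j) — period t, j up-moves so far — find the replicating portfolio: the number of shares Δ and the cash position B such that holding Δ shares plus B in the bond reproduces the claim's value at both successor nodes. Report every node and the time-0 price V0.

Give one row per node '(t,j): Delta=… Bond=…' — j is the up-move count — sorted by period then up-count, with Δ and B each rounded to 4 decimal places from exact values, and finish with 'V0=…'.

Under the risk-neutral measure, an up-move has probability p* = (R−d)/(u−d) = 0.4098 and values discount at R = 1.09.
Payoff layer (t=1): V(1,0)=9.7300, V(1,1)=0.0000
Node (0,0) S=82.0000: V=(p*·0.0000+(1−p*)·9.7300)/1.09=5.2682; Δ=(0.0000−9.7300)/(118.9000−68.8800)=-0.1945; B=V−Δ·S=21.2190
Root portfolio cost Δ·82+B reproduces V0=5.2682.

(0,0): Delta=-0.1945 Bond=21.2190
V0=5.2682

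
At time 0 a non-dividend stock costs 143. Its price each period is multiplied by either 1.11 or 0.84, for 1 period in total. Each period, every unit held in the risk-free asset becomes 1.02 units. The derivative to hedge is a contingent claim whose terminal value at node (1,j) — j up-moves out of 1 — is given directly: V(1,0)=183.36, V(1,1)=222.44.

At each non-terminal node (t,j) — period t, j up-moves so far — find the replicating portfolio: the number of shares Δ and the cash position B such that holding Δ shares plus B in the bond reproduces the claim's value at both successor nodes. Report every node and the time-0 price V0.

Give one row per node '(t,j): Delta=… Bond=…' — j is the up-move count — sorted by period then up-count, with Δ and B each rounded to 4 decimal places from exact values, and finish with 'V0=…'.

(0,0): Delta=1.0122 Bond=60.5664
V0=205.3072

No-arbitrage ⇒ martingale measure with p* = (R−d)/(u−d) = 0.6667.
Terminal values V(1,·): V(1,0)=183.3600, V(1,1)=222.4400
  t=0,j=0: stock 143.0000 → up 158.7300 (V=222.4400), down 120.1200 (V=183.3600). Price 205.3072; hedge Δ=1.0122, bond B=60.5664.
The time-0 hedge costs 205.3072, which is the no-arbitrage price.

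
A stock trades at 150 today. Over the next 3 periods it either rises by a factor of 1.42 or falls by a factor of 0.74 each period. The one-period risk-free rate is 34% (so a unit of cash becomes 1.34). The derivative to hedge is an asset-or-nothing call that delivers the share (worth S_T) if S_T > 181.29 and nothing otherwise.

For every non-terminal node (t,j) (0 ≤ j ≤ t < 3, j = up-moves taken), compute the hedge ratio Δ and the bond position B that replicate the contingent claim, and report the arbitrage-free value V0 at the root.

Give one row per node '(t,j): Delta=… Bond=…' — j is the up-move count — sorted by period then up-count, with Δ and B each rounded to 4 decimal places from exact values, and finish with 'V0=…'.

(0,0): Delta=1.1280 Bond=-21.0166
(1,0): Delta=1.9526 Bond=-119.6893
(1,1): Delta=1.0707 Bond=-15.9586
(2,0): Delta=0.0000 Bond=0.0000
(2,1): Delta=2.0882 Bond=-181.7681
(2,2): Delta=1.0000 Bond=0.0000
V0=148.1828

No-arbitrage ⇒ martingale measure with p* = (R−d)/(u−d) = 0.8824.
At expiry t=3: V(3,0)=0.0000, V(3,1)=0.0000, V(3,2)=223.8204, V(3,3)=429.4932
  t=2,j=0: stock 82.1400 → up 116.6388 (V=0.0000), down 60.7836 (V=0.0000). Price 0.0000; hedge Δ=0.0000, bond B=0.0000.
  t=2,j=1: stock 157.6200 → up 223.8204 (V=223.8204), down 116.6388 (V=0.0000). Price 147.3795; hedge Δ=2.0882, bond B=-181.7681.
  t=2,j=2: stock 302.4600 → up 429.4932 (V=429.4932), down 223.8204 (V=223.8204). Price 302.4600; hedge Δ=1.0000, bond B=0.0000.
  t=1,j=0: stock 111.0000 → up 157.6200 (V=147.3795), down 82.1400 (V=0.0000). Price 97.0454; hedge Δ=1.9526, bond B=-119.6893.
  t=1,j=1: stock 213.0000 → up 302.4600 (V=302.4600), down 157.6200 (V=147.3795). Price 212.1009; hedge Δ=1.0707, bond B=-15.9586.
  t=0,j=0: stock 150.0000 → up 213.0000 (V=212.1009), down 111.0000 (V=97.0454). Price 148.1828; hedge Δ=1.1280, bond B=-21.0166.
Check: Δ(0,0)·S0 + B(0,0) = 148.1828 = V0.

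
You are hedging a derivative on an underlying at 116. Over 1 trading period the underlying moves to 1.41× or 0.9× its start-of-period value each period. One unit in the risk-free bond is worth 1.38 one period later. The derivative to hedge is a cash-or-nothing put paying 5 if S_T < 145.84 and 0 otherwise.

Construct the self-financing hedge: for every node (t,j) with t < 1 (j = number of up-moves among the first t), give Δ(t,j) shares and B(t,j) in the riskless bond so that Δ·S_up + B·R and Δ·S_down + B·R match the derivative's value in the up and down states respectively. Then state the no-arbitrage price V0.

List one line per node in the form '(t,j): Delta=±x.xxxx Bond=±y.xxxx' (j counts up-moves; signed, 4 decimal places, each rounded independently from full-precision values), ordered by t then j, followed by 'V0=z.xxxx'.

Risk-neutral probability p* = (R−d)/(u−d) = (1.38−0.9)/(1.41−0.9) = 0.9412.
Terminal payoffs: V(1,0)=5.0000, V(1,1)=0.0000
(0,0): S=116.0000. Δ = (V_up−V_dn)/(S_up−S_dn) = (0.0000−5.0000)/(163.5600−104.4000) = -0.0845. V = [p*·0.0000 + (1−p*)·5.0000]/1.38 = 0.2131. B = V − Δ·S = 10.0171.
Check: Δ(0,0)·S0 + B(0,0) = 0.2131 = V0.

(0,0): Delta=-0.0845 Bond=10.0171
V0=0.2131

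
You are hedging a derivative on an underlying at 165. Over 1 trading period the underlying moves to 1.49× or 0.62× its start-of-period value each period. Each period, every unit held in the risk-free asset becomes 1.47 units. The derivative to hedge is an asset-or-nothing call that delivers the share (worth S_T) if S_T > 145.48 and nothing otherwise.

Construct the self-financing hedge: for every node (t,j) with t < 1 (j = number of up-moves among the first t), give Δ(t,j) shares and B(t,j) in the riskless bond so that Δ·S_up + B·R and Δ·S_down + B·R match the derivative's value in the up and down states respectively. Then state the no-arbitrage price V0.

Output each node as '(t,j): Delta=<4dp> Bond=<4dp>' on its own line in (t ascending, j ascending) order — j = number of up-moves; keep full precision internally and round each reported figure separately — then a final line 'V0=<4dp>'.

(0,0): Delta=1.7126 Bond=-119.1860
V0=163.4002

Since d<R<u, set p* = (R−d)/(u−d) = 0.9770; price each node as the discounted p*-expectation of its children.
Terminal values V(1,·): V(1,0)=0.0000, V(1,1)=245.8500
  t=0,j=0: stock 165.0000 → up 245.8500 (V=245.8500), down 102.3000 (V=0.0000). Price 163.4002; hedge Δ=1.7126, bond B=-119.1860.
Check: Δ(0,0)·S0 + B(0,0) = 163.4002 = V0.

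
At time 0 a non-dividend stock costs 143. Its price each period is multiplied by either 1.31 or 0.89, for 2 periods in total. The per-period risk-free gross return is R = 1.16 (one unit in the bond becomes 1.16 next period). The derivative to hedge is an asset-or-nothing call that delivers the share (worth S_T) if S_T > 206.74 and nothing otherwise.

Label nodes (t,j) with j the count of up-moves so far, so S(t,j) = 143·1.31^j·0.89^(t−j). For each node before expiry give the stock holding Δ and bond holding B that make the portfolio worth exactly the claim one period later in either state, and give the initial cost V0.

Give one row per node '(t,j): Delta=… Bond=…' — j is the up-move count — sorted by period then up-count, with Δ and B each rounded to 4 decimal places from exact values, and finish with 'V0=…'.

(0,0): Delta=2.2644 Bond=-248.4379
(1,0): Delta=0.0000 Bond=0.0000
(1,1): Delta=3.1190 Bond=-448.2924
V0=75.3688

No-arbitrage ⇒ martingale measure with p* = (R−d)/(u−d) = 0.6429.
Payoff layer (t=2): V(2,0)=0.0000, V(2,1)=0.0000, V(2,2)=245.4023
Node (1,0) S=127.2700: V=(p*·0.0000+(1−p*)·0.0000)/1.16=0.0000; Δ=(0.0000−0.0000)/(166.7237−113.2703)=0.0000; B=V−Δ·S=0.0000
Node (1,1) S=187.3300: V=(p*·245.4023+(1−p*)·0.0000)/1.16=135.9988; Δ=(245.4023−0.0000)/(245.4023−166.7237)=3.1190; B=V−Δ·S=-448.2924
Node (0,0) S=143.0000: V=(p*·135.9988+(1−p*)·0.0000)/1.16=75.3688; Δ=(135.9988−0.0000)/(187.3300−127.2700)=2.2644; B=V−Δ·S=-248.4379
Check: Δ(0,0)·S0 + B(0,0) = 75.3688 = V0.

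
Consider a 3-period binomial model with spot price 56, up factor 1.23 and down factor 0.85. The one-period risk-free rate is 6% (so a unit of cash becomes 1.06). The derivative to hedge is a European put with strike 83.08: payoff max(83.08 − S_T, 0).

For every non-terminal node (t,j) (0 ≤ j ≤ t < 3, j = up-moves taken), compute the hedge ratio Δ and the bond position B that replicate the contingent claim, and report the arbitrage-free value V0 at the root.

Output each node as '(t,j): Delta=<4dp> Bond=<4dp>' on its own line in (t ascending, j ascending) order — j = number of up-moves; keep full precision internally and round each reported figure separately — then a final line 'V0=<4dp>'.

No-arbitrage ⇒ martingale measure with p* = (R−d)/(u−d) = 0.5526.
At expiry t=3: V(3,0)=48.6890, V(3,1)=33.3142, V(3,2)=11.0660, V(3,3)=0.0000
Node (2,0) S=40.4600: V=(p*·33.3142+(1−p*)·48.6890)/1.06=37.9174; Δ=(33.3142−48.6890)/(49.7658−34.3910)=-1.0000; B=V−Δ·S=78.3774
Node (2,1) S=58.5480: V=(p*·11.0660+(1−p*)·33.3142)/1.06=19.8294; Δ=(11.0660−33.3142)/(72.0140−49.7658)=-1.0000; B=V−Δ·S=78.3774
Node (2,2) S=84.7224: V=(p*·0.0000+(1−p*)·11.0660)/1.06=4.6703; Δ=(0.0000−11.0660)/(104.2086−72.0140)=-0.3437; B=V−Δ·S=33.7913
Node (1,0) S=47.6000: V=(p*·19.8294+(1−p*)·37.9174)/1.06=26.3409; Δ=(19.8294−37.9174)/(58.5480−40.4600)=-1.0000; B=V−Δ·S=73.9409
Node (1,1) S=68.8800: V=(p*·4.6703+(1−p*)·19.8294)/1.06=10.8038; Δ=(4.6703−19.8294)/(84.7224−58.5480)=-0.5792; B=V−Δ·S=50.6959
Node (0,0) S=56.0000: V=(p*·10.8038+(1−p*)·26.3409)/1.06=16.7496; Δ=(10.8038−26.3409)/(68.8800−47.6000)=-0.7301; B=V−Δ·S=57.6368
The time-0 hedge costs 16.7496, which is the no-arbitrage price.

(0,0): Delta=-0.7301 Bond=57.6368
(1,0): Delta=-1.0000 Bond=73.9409
(1,1): Delta=-0.5792 Bond=50.6959
(2,0): Delta=-1.0000 Bond=78.3774
(2,1): Delta=-1.0000 Bond=78.3774
(2,2): Delta=-0.3437 Bond=33.7913
V0=16.7496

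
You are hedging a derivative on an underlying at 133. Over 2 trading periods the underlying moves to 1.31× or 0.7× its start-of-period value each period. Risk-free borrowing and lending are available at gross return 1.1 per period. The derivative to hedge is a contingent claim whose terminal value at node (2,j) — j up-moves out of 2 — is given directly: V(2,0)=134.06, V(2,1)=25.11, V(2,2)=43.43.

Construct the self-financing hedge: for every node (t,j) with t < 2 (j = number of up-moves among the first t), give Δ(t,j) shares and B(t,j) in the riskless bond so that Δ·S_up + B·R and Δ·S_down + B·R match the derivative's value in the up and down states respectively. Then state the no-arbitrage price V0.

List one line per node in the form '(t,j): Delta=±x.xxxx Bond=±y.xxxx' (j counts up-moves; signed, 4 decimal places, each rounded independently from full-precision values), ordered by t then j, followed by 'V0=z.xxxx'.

Risk-neutral probability p* = (R−d)/(u−d) = (1.1−0.7)/(1.31−0.7) = 0.6557.
Terminal values V(2,·): V(2,0)=134.0600, V(2,1)=25.1100, V(2,2)=43.4300
Node (1,0) S=93.1000: V=(p*·25.1100+(1−p*)·134.0600)/1.1=56.9249; Δ=(25.1100−134.0600)/(121.9610−65.1700)=-1.9184; B=V−Δ·S=235.5314
Node (1,1) S=174.2300: V=(p*·43.4300+(1−p*)·25.1100)/1.1=33.7483; Δ=(43.4300−25.1100)/(228.2413−121.9610)=0.1724; B=V−Δ·S=3.7155
Node (0,0) S=133.0000: V=(p*·33.7483+(1−p*)·56.9249)/1.1=37.9337; Δ=(33.7483−56.9249)/(174.2300−93.1000)=-0.2857; B=V−Δ·S=75.9282
Each (Δ,B) replicates both successor values, so the strategy is self-financing and V0 is arbitrage-free.

(0,0): Delta=-0.2857 Bond=75.9282
(1,0): Delta=-1.9184 Bond=235.5314
(1,1): Delta=0.1724 Bond=3.7155
V0=37.9337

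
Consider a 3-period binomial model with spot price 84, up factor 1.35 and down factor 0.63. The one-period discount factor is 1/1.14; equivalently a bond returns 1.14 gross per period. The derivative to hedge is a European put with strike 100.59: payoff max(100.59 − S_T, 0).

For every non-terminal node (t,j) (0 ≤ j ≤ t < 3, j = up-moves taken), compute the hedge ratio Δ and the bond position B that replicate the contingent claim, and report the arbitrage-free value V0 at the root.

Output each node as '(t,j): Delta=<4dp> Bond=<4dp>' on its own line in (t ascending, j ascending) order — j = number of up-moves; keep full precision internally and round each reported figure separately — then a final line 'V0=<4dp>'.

(0,0): Delta=-0.3228 Bond=36.4607
(1,0): Delta=-1.0000 Bond=77.4007
(1,1): Delta=-0.1927 Bond=26.8095
(2,0): Delta=-1.0000 Bond=88.2368
(2,1): Delta=-1.0000 Bond=88.2368
(2,2): Delta=-0.0376 Bond=6.8146
V0=9.3425

Risk-neutral probability p* = (R−d)/(u−d) = (1.14−0.63)/(1.35−0.63) = 0.7083.
Terminal payoffs: V(3,0)=79.5861, V(3,1)=55.5815, V(3,2)=4.1433, V(3,3)=0.0000
  t=2,j=0: stock 33.3396 → up 45.0085 (V=55.5815), down 21.0039 (V=79.5861). Price 54.8972; hedge Δ=-1.0000, bond B=88.2368.
  t=2,j=1: stock 71.4420 → up 96.4467 (V=4.1433), down 45.0085 (V=55.5815). Price 16.7948; hedge Δ=-1.0000, bond B=88.2368.
  t=2,j=2: stock 153.0900 → up 206.6715 (V=0.0000), down 96.4467 (V=4.1433). Price 1.0601; hedge Δ=-0.0376, bond B=6.8146.
  t=1,j=0: stock 52.9200 → up 71.4420 (V=16.7948), down 33.3396 (V=54.8972). Price 24.4807; hedge Δ=-1.0000, bond B=77.4007.
  t=1,j=1: stock 113.4000 → up 153.0900 (V=1.0601), down 71.4420 (V=16.7948). Price 4.9556; hedge Δ=-0.1927, bond B=26.8095.
  t=0,j=0: stock 84.0000 → up 113.4000 (V=4.9556), down 52.9200 (V=24.4807). Price 9.3425; hedge Δ=-0.3228, bond B=36.4607.
Each (Δ,B) replicates both successor values, so the strategy is self-financing and V0 is arbitrage-free.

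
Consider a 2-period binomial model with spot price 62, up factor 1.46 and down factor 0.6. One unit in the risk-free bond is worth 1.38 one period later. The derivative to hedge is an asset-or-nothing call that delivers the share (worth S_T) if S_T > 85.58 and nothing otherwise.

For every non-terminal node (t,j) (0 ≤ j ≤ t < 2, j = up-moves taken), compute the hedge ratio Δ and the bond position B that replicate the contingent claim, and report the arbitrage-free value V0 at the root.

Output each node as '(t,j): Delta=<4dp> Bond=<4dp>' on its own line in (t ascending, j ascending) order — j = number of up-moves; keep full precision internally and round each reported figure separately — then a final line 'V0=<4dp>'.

Under the risk-neutral measure, an up-move has probability p* = (R−d)/(u−d) = 0.9070 and values discount at R = 1.38.
Terminal values V(2,·): V(2,0)=0.0000, V(2,1)=0.0000, V(2,2)=132.1592
  t=1,j=0: stock 37.2000 → up 54.3120 (V=0.0000), down 22.3200 (V=0.0000). Price 0.0000; hedge Δ=0.0000, bond B=0.0000.
  t=1,j=1: stock 90.5200 → up 132.1592 (V=132.1592), down 54.3120 (V=0.0000). Price 86.8589; hedge Δ=1.6977, bond B=-66.8146.
  t=0,j=0: stock 62.0000 → up 90.5200 (V=86.8589), down 37.2000 (V=0.0000). Price 57.0863; hedge Δ=1.6290, bond B=-43.9125.
Self-financing check: at every node Δ·S+B equals the discounted successor values.

(0,0): Delta=1.6290 Bond=-43.9125
(1,0): Delta=0.0000 Bond=0.0000
(1,1): Delta=1.6977 Bond=-66.8146
V0=57.0863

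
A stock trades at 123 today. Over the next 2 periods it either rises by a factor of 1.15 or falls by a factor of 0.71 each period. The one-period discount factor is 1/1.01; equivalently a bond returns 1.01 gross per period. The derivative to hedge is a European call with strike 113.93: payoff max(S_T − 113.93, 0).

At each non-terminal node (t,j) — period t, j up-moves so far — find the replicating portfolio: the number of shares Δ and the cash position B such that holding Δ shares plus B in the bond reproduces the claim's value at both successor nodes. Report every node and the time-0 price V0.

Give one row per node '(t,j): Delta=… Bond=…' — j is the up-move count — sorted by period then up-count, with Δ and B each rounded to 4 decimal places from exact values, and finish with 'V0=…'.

No-arbitrage ⇒ martingale measure with p* = (R−d)/(u−d) = 0.6818.
Payoff layer (t=2): V(2,0)=0.0000, V(2,1)=0.0000, V(2,2)=48.7375
  t=1,j=0: stock 87.3300 → up 100.4295 (V=0.0000), down 62.0043 (V=0.0000). Price 0.0000; hedge Δ=0.0000, bond B=0.0000.
  t=1,j=1: stock 141.4500 → up 162.6675 (V=48.7375), down 100.4295 (V=0.0000). Price 32.9011; hedge Δ=0.7831, bond B=-77.8659.
  t=0,j=0: stock 123.0000 → up 141.4500 (V=32.9011), down 87.3300 (V=0.0000). Price 22.2105; hedge Δ=0.6079, bond B=-52.5648.
The time-0 hedge costs 22.2105, which is the no-arbitrage price.

(0,0): Delta=0.6079 Bond=-52.5648
(1,0): Delta=0.0000 Bond=0.0000
(1,1): Delta=0.7831 Bond=-77.8659
V0=22.2105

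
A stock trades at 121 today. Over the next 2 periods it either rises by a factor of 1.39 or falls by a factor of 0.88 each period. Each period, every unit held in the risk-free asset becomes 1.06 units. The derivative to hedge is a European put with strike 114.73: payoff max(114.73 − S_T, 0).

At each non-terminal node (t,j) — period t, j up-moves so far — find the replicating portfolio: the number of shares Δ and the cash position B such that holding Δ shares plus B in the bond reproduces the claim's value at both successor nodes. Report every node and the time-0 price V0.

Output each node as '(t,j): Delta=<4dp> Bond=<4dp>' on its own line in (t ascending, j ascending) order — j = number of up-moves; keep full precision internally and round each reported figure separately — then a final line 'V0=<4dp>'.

(0,0): Delta=-0.2080 Bond=33.0040
(1,0): Delta=-0.3872 Bond=54.0665
(1,1): Delta=0.0000 Bond=0.0000
V0=7.8355

Since d<R<u, set p* = (R−d)/(u−d) = 0.3529; price each node as the discounted p*-expectation of its children.
Payoff layer (t=2): V(2,0)=21.0276, V(2,1)=0.0000, V(2,2)=0.0000
Node (1,0) S=106.4800: V=(p*·0.0000+(1−p*)·21.0276)/1.06=12.8359; Δ=(0.0000−21.0276)/(148.0072−93.7024)=-0.3872; B=V−Δ·S=54.0665
Node (1,1) S=168.1900: V=(p*·0.0000+(1−p*)·0.0000)/1.06=0.0000; Δ=(0.0000−0.0000)/(233.7841−148.0072)=0.0000; B=V−Δ·S=0.0000
Node (0,0) S=121.0000: V=(p*·0.0000+(1−p*)·12.8359)/1.06=7.8355; Δ=(0.0000−12.8359)/(168.1900−106.4800)=-0.2080; B=V−Δ·S=33.0040
Check: Δ(0,0)·S0 + B(0,0) = 7.8355 = V0.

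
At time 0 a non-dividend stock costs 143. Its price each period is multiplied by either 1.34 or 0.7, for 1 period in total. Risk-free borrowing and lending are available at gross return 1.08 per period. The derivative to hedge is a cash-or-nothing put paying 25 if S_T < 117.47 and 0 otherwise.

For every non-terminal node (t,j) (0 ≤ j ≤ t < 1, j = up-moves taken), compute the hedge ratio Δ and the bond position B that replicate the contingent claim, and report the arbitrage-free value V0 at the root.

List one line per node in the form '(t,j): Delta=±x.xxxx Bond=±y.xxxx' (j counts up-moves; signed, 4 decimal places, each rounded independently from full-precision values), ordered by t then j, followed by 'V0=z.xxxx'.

No-arbitrage ⇒ martingale measure with p* = (R−d)/(u−d) = 0.5938.
Terminal values V(1,·): V(1,0)=25.0000, V(1,1)=0.0000
(0,0): S=143.0000. Δ = (V_up−V_dn)/(S_up−S_dn) = (0.0000−25.0000)/(191.6200−100.1000) = -0.2732. V = [p*·0.0000 + (1−p*)·25.0000]/1.08 = 9.4039. B = V − Δ·S = 48.4664.
The time-0 hedge costs 9.4039, which is the no-arbitrage price.

(0,0): Delta=-0.2732 Bond=48.4664
V0=9.4039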